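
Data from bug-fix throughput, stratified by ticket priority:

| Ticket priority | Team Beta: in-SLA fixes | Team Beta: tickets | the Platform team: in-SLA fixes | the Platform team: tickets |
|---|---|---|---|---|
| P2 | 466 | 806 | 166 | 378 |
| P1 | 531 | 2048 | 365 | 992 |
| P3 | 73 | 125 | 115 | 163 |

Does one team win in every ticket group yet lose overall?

P2: Team Beta 466/806 = 57.8%, the Platform team 166/378 = 43.9% → Team Beta
P1: Team Beta 531/2048 = 25.9%, the Platform team 365/992 = 36.8% → the Platform team
P3: Team Beta 73/125 = 58.4%, the Platform team 115/163 = 70.6% → the Platform team
Overall: Team Beta 1070/2979 = 35.9%, the Platform team 646/1533 = 42.1% → the Platform team
Neither sweeps: Team Beta wins 1 of 3 groups, the Platform team wins 2. The Platform team wins overall but not every group — no Simpson reversal.

No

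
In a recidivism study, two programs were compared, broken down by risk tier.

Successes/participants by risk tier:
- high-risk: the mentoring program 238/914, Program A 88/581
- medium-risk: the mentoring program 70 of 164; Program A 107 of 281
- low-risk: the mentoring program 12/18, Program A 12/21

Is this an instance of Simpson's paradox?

No

High-risk: the mentoring program 238/914 = 26.0%, Program A 88/581 = 15.1% → the mentoring program
Medium-risk: the mentoring program 70/164 = 42.7%, Program A 107/281 = 38.1% → the mentoring program
Low-risk: the mentoring program 12/18 = 66.7%, Program A 12/21 = 57.1% → the mentoring program
Overall: the mentoring program 320/1096 = 29.2%, Program A 207/883 = 23.4% → the mentoring program
The mentoring program wins overall and in every risk group — no reversal.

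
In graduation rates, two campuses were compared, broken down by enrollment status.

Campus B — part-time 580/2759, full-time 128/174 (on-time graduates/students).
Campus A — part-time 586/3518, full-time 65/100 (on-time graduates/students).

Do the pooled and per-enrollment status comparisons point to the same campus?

Yes

Part-time: Campus B 580/2759 = 21.0%, Campus A 586/3518 = 16.7% → Campus B
Full-time: Campus B 128/174 = 73.6%, Campus A 65/100 = 65.0% → Campus B
Overall: Campus B 708/2933 = 24.1%, Campus A 651/3618 = 18.0% → Campus B
Campus B wins overall and in every enrollment group — no reversal.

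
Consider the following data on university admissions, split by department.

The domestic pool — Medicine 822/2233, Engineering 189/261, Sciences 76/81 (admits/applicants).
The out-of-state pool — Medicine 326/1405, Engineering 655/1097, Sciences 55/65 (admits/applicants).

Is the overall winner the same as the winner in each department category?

Medicine: the domestic pool 822/2233 = 36.8%, the out-of-state pool 326/1405 = 23.2% → the domestic pool
Engineering: the domestic pool 189/261 = 72.4%, the out-of-state pool 655/1097 = 59.7% → the domestic pool
Sciences: the domestic pool 76/81 = 93.8%, the out-of-state pool 55/65 = 84.6% → the domestic pool
Overall: the domestic pool 1087/2575 = 42.2%, the out-of-state pool 1036/2567 = 40.4% → the domestic pool
The domestic pool wins overall and in every department group — no reversal.

Yes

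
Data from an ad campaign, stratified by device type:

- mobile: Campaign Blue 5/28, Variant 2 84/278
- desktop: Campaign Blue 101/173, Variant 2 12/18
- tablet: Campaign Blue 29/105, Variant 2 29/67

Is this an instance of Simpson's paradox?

Mobile: Campaign Blue 5/28 = 17.9%, Variant 2 84/278 = 30.2% → Variant 2
Desktop: Campaign Blue 101/173 = 58.4%, Variant 2 12/18 = 66.7% → Variant 2
Tablet: Campaign Blue 29/105 = 27.6%, Variant 2 29/67 = 43.3% → Variant 2
Overall: Campaign Blue 135/306 = 44.1%, Variant 2 125/363 = 34.4% → Campaign Blue
Variant 2 wins each device group but Campaign Blue wins overall — the comparison reverses. Variant 2's impressions skew toward mobile, which has a lower base rate.

Yes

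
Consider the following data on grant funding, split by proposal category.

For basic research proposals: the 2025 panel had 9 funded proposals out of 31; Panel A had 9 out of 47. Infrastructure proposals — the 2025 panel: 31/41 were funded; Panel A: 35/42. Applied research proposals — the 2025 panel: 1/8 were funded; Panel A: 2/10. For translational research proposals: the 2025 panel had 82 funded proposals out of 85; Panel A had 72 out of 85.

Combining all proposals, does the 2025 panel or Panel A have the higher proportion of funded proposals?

the 2025 panel

Basic research: the 2025 panel 9/31 = 29.0%, Panel A 9/47 = 19.1% → the 2025 panel
Infrastructure: the 2025 panel 31/41 = 75.6%, Panel A 35/42 = 83.3% → Panel A
Applied research: the 2025 panel 1/8 = 12.5%, Panel A 2/10 = 20.0% → Panel A
Translational research: the 2025 panel 82/85 = 96.5%, Panel A 72/85 = 84.7% → the 2025 panel
Overall: the 2025 panel 123/165 = 74.5%, Panel A 118/184 = 64.1% → the 2025 panel
(Neither sweeps every proposal group, but the 2025 panel has the higher pooled rate.)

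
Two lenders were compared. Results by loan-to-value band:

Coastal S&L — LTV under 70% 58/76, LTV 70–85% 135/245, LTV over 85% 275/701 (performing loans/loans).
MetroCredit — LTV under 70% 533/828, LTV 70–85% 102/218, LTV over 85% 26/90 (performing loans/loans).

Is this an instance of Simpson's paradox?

Yes

LTV under 70%: Coastal S&L 58/76 = 76.3%, MetroCredit 533/828 = 64.4% → Coastal S&L
LTV 70–85%: Coastal S&L 135/245 = 55.1%, MetroCredit 102/218 = 46.8% → Coastal S&L
LTV over 85%: Coastal S&L 275/701 = 39.2%, MetroCredit 26/90 = 28.9% → Coastal S&L
Overall: Coastal S&L 468/1022 = 45.8%, MetroCredit 661/1136 = 58.2% → MetroCredit
Coastal S&L wins each loan-to-value group but MetroCredit wins overall — the comparison reverses. Coastal S&L's loans skew toward LTV over 85%, which has a lower base rate.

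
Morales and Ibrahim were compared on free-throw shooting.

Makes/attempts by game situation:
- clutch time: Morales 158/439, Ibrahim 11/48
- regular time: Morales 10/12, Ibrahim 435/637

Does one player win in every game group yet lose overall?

Clutch time: Morales 158/439 = 36.0%, Ibrahim 11/48 = 22.9% → Morales
Regular time: Morales 10/12 = 83.3%, Ibrahim 435/637 = 68.3% → Morales
Overall: Morales 168/451 = 37.3%, Ibrahim 446/685 = 65.1% → Ibrahim
Morales wins each game group but Ibrahim wins overall — the comparison reverses. Morales's attempts skew toward clutch time, which has a lower base rate.

Yes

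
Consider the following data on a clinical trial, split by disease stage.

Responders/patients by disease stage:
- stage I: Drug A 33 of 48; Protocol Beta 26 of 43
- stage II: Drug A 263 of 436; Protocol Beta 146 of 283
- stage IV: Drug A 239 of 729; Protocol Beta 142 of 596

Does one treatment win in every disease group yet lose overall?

Stage I: Drug A 33/48 = 68.8%, Protocol Beta 26/43 = 60.5% → Drug A
Stage II: Drug A 263/436 = 60.3%, Protocol Beta 146/283 = 51.6% → Drug A
Stage IV: Drug A 239/729 = 32.8%, Protocol Beta 142/596 = 23.8% → Drug A
Overall: Drug A 535/1213 = 44.1%, Protocol Beta 314/922 = 34.1% → Drug A
Drug A wins overall and in every disease group — no reversal.

No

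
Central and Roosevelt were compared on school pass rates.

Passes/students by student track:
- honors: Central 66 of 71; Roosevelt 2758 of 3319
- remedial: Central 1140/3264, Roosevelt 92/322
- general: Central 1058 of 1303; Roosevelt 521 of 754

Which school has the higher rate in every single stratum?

Honors: Central 66/71 = 93.0%, Roosevelt 2758/3319 = 83.1% → Central
Remedial: Central 1140/3264 = 34.9%, Roosevelt 92/322 = 28.6% → Central
General: Central 1058/1303 = 81.2%, Roosevelt 521/754 = 69.1% → Central
Central has the higher rate in all 3 groups.

Central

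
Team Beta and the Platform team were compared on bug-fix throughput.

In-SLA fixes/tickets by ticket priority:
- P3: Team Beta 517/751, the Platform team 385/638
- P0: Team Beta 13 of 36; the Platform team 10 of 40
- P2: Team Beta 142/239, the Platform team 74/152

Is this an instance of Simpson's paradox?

P3: Team Beta 517/751 = 68.8%, the Platform team 385/638 = 60.3% → Team Beta
P0: Team Beta 13/36 = 36.1%, the Platform team 10/40 = 25.0% → Team Beta
P2: Team Beta 142/239 = 59.4%, the Platform team 74/152 = 48.7% → Team Beta
Overall: Team Beta 672/1026 = 65.5%, the Platform team 469/830 = 56.5% → Team Beta
Team Beta wins overall and in every ticket group — no reversal.

No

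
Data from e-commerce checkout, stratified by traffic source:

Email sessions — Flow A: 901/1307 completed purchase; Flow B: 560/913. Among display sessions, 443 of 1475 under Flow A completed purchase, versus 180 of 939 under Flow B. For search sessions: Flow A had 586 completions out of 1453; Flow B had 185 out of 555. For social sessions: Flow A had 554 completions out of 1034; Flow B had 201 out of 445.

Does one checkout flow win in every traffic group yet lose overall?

No

Email: Flow A 901/1307 = 68.9%, Flow B 560/913 = 61.3% → Flow A
Display: Flow A 443/1475 = 30.0%, Flow B 180/939 = 19.2% → Flow A
Search: Flow A 586/1453 = 40.3%, Flow B 185/555 = 33.3% → Flow A
Social: Flow A 554/1034 = 53.6%, Flow B 201/445 = 45.2% → Flow A
Overall: Flow A 2484/5269 = 47.1%, Flow B 1126/2852 = 39.5% → Flow A
Flow A wins overall and in every traffic group — no reversal.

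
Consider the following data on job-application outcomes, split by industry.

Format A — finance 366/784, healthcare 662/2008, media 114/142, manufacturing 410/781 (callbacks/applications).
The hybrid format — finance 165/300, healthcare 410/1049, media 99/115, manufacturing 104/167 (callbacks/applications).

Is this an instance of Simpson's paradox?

No

Finance: Format A 366/784 = 46.7%, the hybrid format 165/300 = 55.0% → the hybrid format
Healthcare: Format A 662/2008 = 33.0%, the hybrid format 410/1049 = 39.1% → the hybrid format
Media: Format A 114/142 = 80.3%, the hybrid format 99/115 = 86.1% → the hybrid format
Manufacturing: Format A 410/781 = 52.5%, the hybrid format 104/167 = 62.3% → the hybrid format
Overall: Format A 1552/3715 = 41.8%, the hybrid format 778/1631 = 47.7% → the hybrid format
The hybrid format wins overall and in every industry group — no reversal.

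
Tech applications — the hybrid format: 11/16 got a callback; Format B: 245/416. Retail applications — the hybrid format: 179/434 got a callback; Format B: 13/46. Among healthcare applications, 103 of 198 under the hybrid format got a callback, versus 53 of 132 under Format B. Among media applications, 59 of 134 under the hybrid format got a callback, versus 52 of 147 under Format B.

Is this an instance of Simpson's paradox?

Yes

Tech: the hybrid format 11/16 = 68.8%, Format B 245/416 = 58.9% → the hybrid format
Retail: the hybrid format 179/434 = 41.2%, Format B 13/46 = 28.3% → the hybrid format
Healthcare: the hybrid format 103/198 = 52.0%, Format B 53/132 = 40.2% → the hybrid format
Media: the hybrid format 59/134 = 44.0%, Format B 52/147 = 35.4% → the hybrid format
Overall: the hybrid format 352/782 = 45.0%, Format B 363/741 = 49.0% → Format B
The hybrid format wins each industry group but Format B wins overall — the comparison reverses. The hybrid format's applications skew toward retail, which has a lower base rate.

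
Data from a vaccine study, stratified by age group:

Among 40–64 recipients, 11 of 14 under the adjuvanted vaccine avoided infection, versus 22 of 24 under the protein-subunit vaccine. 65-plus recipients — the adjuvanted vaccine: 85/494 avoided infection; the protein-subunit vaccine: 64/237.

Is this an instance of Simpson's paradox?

40–64: the adjuvanted vaccine 11/14 = 78.6%, the protein-subunit vaccine 22/24 = 91.7% → the protein-subunit vaccine
65-plus: the adjuvanted vaccine 85/494 = 17.2%, the protein-subunit vaccine 64/237 = 27.0% → the protein-subunit vaccine
Overall: the adjuvanted vaccine 96/508 = 18.9%, the protein-subunit vaccine 86/261 = 33.0% → the protein-subunit vaccine
The protein-subunit vaccine wins overall and in every age group — no reversal.

No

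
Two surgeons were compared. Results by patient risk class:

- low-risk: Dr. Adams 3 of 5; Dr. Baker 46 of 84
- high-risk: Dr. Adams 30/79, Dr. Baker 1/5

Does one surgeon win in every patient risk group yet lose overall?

Yes

Low-risk: Dr. Adams 3/5 = 60.0%, Dr. Baker 46/84 = 54.8% → Dr. Adams
High-risk: Dr. Adams 30/79 = 38.0%, Dr. Baker 1/5 = 20.0% → Dr. Adams
Overall: Dr. Adams 33/84 = 39.3%, Dr. Baker 47/89 = 52.8% → Dr. Baker
Dr. Adams wins each patient risk group but Dr. Baker wins overall — the comparison reverses. Dr. Adams's operations skew toward high-risk, which has a lower base rate.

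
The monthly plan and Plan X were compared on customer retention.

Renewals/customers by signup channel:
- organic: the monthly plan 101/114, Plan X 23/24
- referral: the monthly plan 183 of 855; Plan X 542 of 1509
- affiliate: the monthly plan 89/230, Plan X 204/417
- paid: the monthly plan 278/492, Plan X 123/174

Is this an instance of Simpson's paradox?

No

Organic: the monthly plan 101/114 = 88.6%, Plan X 23/24 = 95.8% → Plan X
Referral: the monthly plan 183/855 = 21.4%, Plan X 542/1509 = 35.9% → Plan X
Affiliate: the monthly plan 89/230 = 38.7%, Plan X 204/417 = 48.9% → Plan X
Paid: the monthly plan 278/492 = 56.5%, Plan X 123/174 = 70.7% → Plan X
Overall: the monthly plan 651/1691 = 38.5%, Plan X 892/2124 = 42.0% → Plan X
Plan X wins overall and in every signup group — no reversal.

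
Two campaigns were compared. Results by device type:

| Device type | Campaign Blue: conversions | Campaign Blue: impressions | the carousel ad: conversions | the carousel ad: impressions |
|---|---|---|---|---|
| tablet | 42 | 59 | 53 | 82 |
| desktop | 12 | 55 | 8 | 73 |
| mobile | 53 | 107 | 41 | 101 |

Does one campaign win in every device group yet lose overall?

No

Tablet: Campaign Blue 42/59 = 71.2%, the carousel ad 53/82 = 64.6% → Campaign Blue
Desktop: Campaign Blue 12/55 = 21.8%, the carousel ad 8/73 = 11.0% → Campaign Blue
Mobile: Campaign Blue 53/107 = 49.5%, the carousel ad 41/101 = 40.6% → Campaign Blue
Overall: Campaign Blue 107/221 = 48.4%, the carousel ad 102/256 = 39.8% → Campaign Blue
Campaign Blue wins overall and in every device group — no reversal.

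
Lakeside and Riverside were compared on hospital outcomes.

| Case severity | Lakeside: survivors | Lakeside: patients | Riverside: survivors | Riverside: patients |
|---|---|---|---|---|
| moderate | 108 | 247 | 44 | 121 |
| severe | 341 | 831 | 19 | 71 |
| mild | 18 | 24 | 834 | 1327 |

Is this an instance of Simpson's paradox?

Moderate: Lakeside 108/247 = 43.7%, Riverside 44/121 = 36.4% → Lakeside
Severe: Lakeside 341/831 = 41.0%, Riverside 19/71 = 26.8% → Lakeside
Mild: Lakeside 18/24 = 75.0%, Riverside 834/1327 = 62.8% → Lakeside
Overall: Lakeside 467/1102 = 42.4%, Riverside 897/1519 = 59.1% → Riverside
Lakeside wins each case group but Riverside wins overall — the comparison reverses. Lakeside's patients skew toward severe, which has a lower base rate.

Yes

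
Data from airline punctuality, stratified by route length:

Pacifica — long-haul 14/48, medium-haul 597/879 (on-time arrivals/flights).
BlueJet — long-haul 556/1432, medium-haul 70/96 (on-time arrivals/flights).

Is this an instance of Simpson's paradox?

Long-haul: Pacifica 14/48 = 29.2%, BlueJet 556/1432 = 38.8% → BlueJet
Medium-haul: Pacifica 597/879 = 67.9%, BlueJet 70/96 = 72.9% → BlueJet
Overall: Pacifica 611/927 = 65.9%, BlueJet 626/1528 = 41.0% → Pacifica
BlueJet wins each route group but Pacifica wins overall — the comparison reverses. BlueJet's flights skew toward long-haul, which has a lower base rate.

Yes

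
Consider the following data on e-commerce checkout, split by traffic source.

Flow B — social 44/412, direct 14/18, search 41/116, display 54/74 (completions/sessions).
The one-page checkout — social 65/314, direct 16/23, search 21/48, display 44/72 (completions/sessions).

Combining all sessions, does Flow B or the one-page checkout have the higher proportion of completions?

the one-page checkout

Social: Flow B 44/412 = 10.7%, the one-page checkout 65/314 = 20.7% → the one-page checkout
Direct: Flow B 14/18 = 77.8%, the one-page checkout 16/23 = 69.6% → Flow B
Search: Flow B 41/116 = 35.3%, the one-page checkout 21/48 = 43.8% → the one-page checkout
Display: Flow B 54/74 = 73.0%, the one-page checkout 44/72 = 61.1% → Flow B
Overall: Flow B 153/620 = 24.7%, the one-page checkout 146/457 = 31.9% → the one-page checkout
(Neither sweeps every traffic group, but the one-page checkout has the higher pooled rate.)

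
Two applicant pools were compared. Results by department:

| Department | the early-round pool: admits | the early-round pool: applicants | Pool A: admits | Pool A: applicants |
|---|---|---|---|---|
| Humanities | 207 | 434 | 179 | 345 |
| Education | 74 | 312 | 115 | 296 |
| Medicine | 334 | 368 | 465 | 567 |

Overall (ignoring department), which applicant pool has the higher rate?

Humanities: the early-round pool 207/434 = 47.7%, Pool A 179/345 = 51.9% → Pool A
Education: the early-round pool 74/312 = 23.7%, Pool A 115/296 = 38.9% → Pool A
Medicine: the early-round pool 334/368 = 90.8%, Pool A 465/567 = 82.0% → the early-round pool
Overall: the early-round pool 615/1114 = 55.2%, Pool A 759/1208 = 62.8% → Pool A
(Neither sweeps every department group, but Pool A has the higher pooled rate.)

Pool A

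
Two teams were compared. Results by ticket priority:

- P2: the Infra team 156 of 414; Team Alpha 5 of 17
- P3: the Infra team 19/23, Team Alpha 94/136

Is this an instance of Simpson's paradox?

P2: the Infra team 156/414 = 37.7%, Team Alpha 5/17 = 29.4% → the Infra team
P3: the Infra team 19/23 = 82.6%, Team Alpha 94/136 = 69.1% → the Infra team
Overall: the Infra team 175/437 = 40.0%, Team Alpha 99/153 = 64.7% → Team Alpha
The Infra team wins each ticket group but Team Alpha wins overall — the comparison reverses. The Infra team's tickets skew toward P2, which has a lower base rate.

Yes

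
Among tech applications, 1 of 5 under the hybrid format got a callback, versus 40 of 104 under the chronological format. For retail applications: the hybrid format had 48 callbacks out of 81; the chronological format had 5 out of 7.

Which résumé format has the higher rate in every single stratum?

the chronological format

Tech: the hybrid format 1/5 = 20.0%, the chronological format 40/104 = 38.5% → the chronological format
Retail: the hybrid format 48/81 = 59.3%, the chronological format 5/7 = 71.4% → the chronological format
The chronological format has the higher rate in both groups.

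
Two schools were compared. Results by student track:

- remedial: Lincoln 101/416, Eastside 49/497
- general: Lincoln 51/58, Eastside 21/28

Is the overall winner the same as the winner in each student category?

Remedial: Lincoln 101/416 = 24.3%, Eastside 49/497 = 9.9% → Lincoln
General: Lincoln 51/58 = 87.9%, Eastside 21/28 = 75.0% → Lincoln
Overall: Lincoln 152/474 = 32.1%, Eastside 70/525 = 13.3% → Lincoln
Lincoln wins overall and in every student group — no reversal.

Yes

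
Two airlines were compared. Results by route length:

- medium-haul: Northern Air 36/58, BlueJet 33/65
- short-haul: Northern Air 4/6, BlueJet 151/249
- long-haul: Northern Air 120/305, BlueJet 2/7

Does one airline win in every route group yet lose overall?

Yes

Medium-haul: Northern Air 36/58 = 62.1%, BlueJet 33/65 = 50.8% → Northern Air
Short-haul: Northern Air 4/6 = 66.7%, BlueJet 151/249 = 60.6% → Northern Air
Long-haul: Northern Air 120/305 = 39.3%, BlueJet 2/7 = 28.6% → Northern Air
Overall: Northern Air 160/369 = 43.4%, BlueJet 186/321 = 57.9% → BlueJet
Northern Air wins each route group but BlueJet wins overall — the comparison reverses. Northern Air's flights skew toward long-haul, which has a lower base rate.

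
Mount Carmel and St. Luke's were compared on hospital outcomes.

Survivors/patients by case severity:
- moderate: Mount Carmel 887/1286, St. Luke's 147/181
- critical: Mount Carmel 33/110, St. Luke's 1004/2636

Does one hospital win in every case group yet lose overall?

Moderate: Mount Carmel 887/1286 = 69.0%, St. Luke's 147/181 = 81.2% → St. Luke's
Critical: Mount Carmel 33/110 = 30.0%, St. Luke's 1004/2636 = 38.1% → St. Luke's
Overall: Mount Carmel 920/1396 = 65.9%, St. Luke's 1151/2817 = 40.9% → Mount Carmel
St. Luke's wins each case group but Mount Carmel wins overall — the comparison reverses. St. Luke's's patients skew toward critical, which has a lower base rate.

Yes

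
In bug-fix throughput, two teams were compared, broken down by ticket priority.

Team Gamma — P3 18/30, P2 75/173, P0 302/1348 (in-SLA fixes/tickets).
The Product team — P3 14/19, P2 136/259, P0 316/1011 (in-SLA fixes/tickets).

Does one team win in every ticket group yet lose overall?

No

P3: Team Gamma 18/30 = 60.0%, the Product team 14/19 = 73.7% → the Product team
P2: Team Gamma 75/173 = 43.4%, the Product team 136/259 = 52.5% → the Product team
P0: Team Gamma 302/1348 = 22.4%, the Product team 316/1011 = 31.3% → the Product team
Overall: Team Gamma 395/1551 = 25.5%, the Product team 466/1289 = 36.2% → the Product team
The Product team wins overall and in every ticket group — no reversal.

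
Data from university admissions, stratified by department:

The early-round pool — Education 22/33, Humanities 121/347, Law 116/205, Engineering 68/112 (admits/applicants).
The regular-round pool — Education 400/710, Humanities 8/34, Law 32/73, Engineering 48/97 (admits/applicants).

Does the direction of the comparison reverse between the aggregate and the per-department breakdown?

Education: the early-round pool 22/33 = 66.7%, the regular-round pool 400/710 = 56.3% → the early-round pool
Humanities: the early-round pool 121/347 = 34.9%, the regular-round pool 8/34 = 23.5% → the early-round pool
Law: the early-round pool 116/205 = 56.6%, the regular-round pool 32/73 = 43.8% → the early-round pool
Engineering: the early-round pool 68/112 = 60.7%, the regular-round pool 48/97 = 49.5% → the early-round pool
Overall: the early-round pool 327/697 = 46.9%, the regular-round pool 488/914 = 53.4% → the regular-round pool
The early-round pool wins each department group but the regular-round pool wins overall — the comparison reverses. The early-round pool's applicants skew toward Humanities, which has a lower base rate.

Yes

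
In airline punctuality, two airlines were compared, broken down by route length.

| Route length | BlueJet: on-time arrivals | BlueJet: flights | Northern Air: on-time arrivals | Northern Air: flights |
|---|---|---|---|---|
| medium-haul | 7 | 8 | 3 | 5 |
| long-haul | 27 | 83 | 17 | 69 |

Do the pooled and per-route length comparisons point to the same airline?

Yes

Medium-haul: BlueJet 7/8 = 87.5%, Northern Air 3/5 = 60.0% → BlueJet
Long-haul: BlueJet 27/83 = 32.5%, Northern Air 17/69 = 24.6% → BlueJet
Overall: BlueJet 34/91 = 37.4%, Northern Air 20/74 = 27.0% → BlueJet
BlueJet wins overall and in every route group — no reversal.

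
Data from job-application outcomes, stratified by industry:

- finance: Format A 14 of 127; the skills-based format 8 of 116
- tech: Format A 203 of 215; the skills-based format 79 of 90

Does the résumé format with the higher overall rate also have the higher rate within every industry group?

Finance: Format A 14/127 = 11.0%, the skills-based format 8/116 = 6.9% → Format A
Tech: Format A 203/215 = 94.4%, the skills-based format 79/90 = 87.8% → Format A
Overall: Format A 217/342 = 63.5%, the skills-based format 87/206 = 42.2% → Format A
Format A wins overall and in every industry group — no reversal.

Yes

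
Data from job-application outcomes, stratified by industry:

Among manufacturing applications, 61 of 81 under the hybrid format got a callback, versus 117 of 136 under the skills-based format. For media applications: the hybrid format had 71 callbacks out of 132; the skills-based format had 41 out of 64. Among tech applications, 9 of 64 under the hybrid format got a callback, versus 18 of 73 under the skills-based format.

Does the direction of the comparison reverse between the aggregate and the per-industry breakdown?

Manufacturing: the hybrid format 61/81 = 75.3%, the skills-based format 117/136 = 86.0% → the skills-based format
Media: the hybrid format 71/132 = 53.8%, the skills-based format 41/64 = 64.1% → the skills-based format
Tech: the hybrid format 9/64 = 14.1%, the skills-based format 18/73 = 24.7% → the skills-based format
Overall: the hybrid format 141/277 = 50.9%, the skills-based format 176/273 = 64.5% → the skills-based format
The skills-based format wins overall and in every industry group — no reversal.

No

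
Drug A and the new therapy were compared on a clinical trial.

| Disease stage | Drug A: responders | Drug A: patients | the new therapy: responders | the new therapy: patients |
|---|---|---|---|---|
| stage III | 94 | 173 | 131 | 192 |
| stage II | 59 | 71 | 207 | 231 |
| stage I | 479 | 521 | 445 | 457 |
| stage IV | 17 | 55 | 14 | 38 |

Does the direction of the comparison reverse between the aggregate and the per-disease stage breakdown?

No

Stage III: Drug A 94/173 = 54.3%, the new therapy 131/192 = 68.2% → the new therapy
Stage II: Drug A 59/71 = 83.1%, the new therapy 207/231 = 89.6% → the new therapy
Stage I: Drug A 479/521 = 91.9%, the new therapy 445/457 = 97.4% → the new therapy
Stage IV: Drug A 17/55 = 30.9%, the new therapy 14/38 = 36.8% → the new therapy
Overall: Drug A 649/820 = 79.1%, the new therapy 797/918 = 86.8% → the new therapy
The new therapy wins overall and in every disease group — no reversal.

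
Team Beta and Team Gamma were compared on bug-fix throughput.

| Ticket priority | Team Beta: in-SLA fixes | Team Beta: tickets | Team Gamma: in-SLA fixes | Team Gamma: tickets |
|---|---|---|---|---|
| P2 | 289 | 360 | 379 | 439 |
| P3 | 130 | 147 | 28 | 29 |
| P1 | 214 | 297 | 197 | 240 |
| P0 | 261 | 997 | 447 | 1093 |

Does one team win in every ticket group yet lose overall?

No

P2: Team Beta 289/360 = 80.3%, Team Gamma 379/439 = 86.3% → Team Gamma
P3: Team Beta 130/147 = 88.4%, Team Gamma 28/29 = 96.6% → Team Gamma
P1: Team Beta 214/297 = 72.1%, Team Gamma 197/240 = 82.1% → Team Gamma
P0: Team Beta 261/997 = 26.2%, Team Gamma 447/1093 = 40.9% → Team Gamma
Overall: Team Beta 894/1801 = 49.6%, Team Gamma 1051/1801 = 58.4% → Team Gamma
Team Gamma wins overall and in every ticket group — no reversal.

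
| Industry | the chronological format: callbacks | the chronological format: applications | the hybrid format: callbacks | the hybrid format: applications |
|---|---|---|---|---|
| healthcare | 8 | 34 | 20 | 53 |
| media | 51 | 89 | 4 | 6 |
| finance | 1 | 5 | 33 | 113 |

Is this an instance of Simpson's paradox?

Healthcare: the chronological format 8/34 = 23.5%, the hybrid format 20/53 = 37.7% → the hybrid format
Media: the chronological format 51/89 = 57.3%, the hybrid format 4/6 = 66.7% → the hybrid format
Finance: the chronological format 1/5 = 20.0%, the hybrid format 33/113 = 29.2% → the hybrid format
Overall: the chronological format 60/128 = 46.9%, the hybrid format 57/172 = 33.1% → the chronological format
The hybrid format wins each industry group but the chronological format wins overall — the comparison reverses. The hybrid format's applications skew toward finance, which has a lower base rate.

Yes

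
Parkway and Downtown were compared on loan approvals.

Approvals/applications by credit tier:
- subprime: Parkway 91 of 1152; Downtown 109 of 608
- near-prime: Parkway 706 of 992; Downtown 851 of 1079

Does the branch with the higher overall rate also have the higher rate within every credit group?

Yes

Subprime: Parkway 91/1152 = 7.9%, Downtown 109/608 = 17.9% → Downtown
Near-prime: Parkway 706/992 = 71.2%, Downtown 851/1079 = 78.9% → Downtown
Overall: Parkway 797/2144 = 37.2%, Downtown 960/1687 = 56.9% → Downtown
Downtown wins overall and in every credit group — no reversal.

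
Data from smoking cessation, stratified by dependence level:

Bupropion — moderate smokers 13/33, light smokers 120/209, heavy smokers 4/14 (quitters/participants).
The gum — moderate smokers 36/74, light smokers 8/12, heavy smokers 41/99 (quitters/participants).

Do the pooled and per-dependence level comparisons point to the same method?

No

Moderate smokers: bupropion 13/33 = 39.4%, the gum 36/74 = 48.6% → the gum
Light smokers: bupropion 120/209 = 57.4%, the gum 8/12 = 66.7% → the gum
Heavy smokers: bupropion 4/14 = 28.6%, the gum 41/99 = 41.4% → the gum
Overall: bupropion 137/256 = 53.5%, the gum 85/185 = 45.9% → bupropion
The gum wins each dependence group but bupropion wins overall — the comparison reverses. The gum's participants skew toward heavy smokers, which has a lower base rate.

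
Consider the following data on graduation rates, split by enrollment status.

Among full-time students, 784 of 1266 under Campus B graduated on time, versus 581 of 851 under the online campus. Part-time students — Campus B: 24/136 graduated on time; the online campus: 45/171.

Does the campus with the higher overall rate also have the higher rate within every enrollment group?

Yes

Full-time: Campus B 784/1266 = 61.9%, the online campus 581/851 = 68.3% → the online campus
Part-time: Campus B 24/136 = 17.6%, the online campus 45/171 = 26.3% → the online campus
Overall: Campus B 808/1402 = 57.6%, the online campus 626/1022 = 61.3% → the online campus
The online campus wins overall and in every enrollment group — no reversal.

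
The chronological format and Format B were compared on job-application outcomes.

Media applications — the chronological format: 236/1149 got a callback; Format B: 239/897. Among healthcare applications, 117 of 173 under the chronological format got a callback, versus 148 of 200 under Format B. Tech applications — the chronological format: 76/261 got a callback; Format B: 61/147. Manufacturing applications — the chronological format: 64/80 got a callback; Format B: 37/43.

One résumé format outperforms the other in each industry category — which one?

Format B

Media: the chronological format 236/1149 = 20.5%, Format B 239/897 = 26.6% → Format B
Healthcare: the chronological format 117/173 = 67.6%, Format B 148/200 = 74.0% → Format B
Tech: the chronological format 76/261 = 29.1%, Format B 61/147 = 41.5% → Format B
Manufacturing: the chronological format 64/80 = 80.0%, Format B 37/43 = 86.0% → Format B
Format B has the higher rate in all 4 groups.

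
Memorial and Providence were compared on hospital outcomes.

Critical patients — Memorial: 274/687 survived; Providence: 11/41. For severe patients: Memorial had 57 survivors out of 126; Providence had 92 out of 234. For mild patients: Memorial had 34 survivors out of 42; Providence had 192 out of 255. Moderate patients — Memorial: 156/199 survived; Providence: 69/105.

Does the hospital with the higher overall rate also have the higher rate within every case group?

Critical: Memorial 274/687 = 39.9%, Providence 11/41 = 26.8% → Memorial
Severe: Memorial 57/126 = 45.2%, Providence 92/234 = 39.3% → Memorial
Mild: Memorial 34/42 = 81.0%, Providence 192/255 = 75.3% → Memorial
Moderate: Memorial 156/199 = 78.4%, Providence 69/105 = 65.7% → Memorial
Overall: Memorial 521/1054 = 49.4%, Providence 364/635 = 57.3% → Providence
Memorial wins each case group but Providence wins overall — the comparison reverses. Memorial's patients skew toward critical, which has a lower base rate.

No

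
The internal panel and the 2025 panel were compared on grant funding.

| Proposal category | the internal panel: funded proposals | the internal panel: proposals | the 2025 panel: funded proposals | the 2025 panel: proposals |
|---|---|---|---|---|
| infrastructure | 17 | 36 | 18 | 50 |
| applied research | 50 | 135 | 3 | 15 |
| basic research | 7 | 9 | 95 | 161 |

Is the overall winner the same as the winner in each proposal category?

Infrastructure: the internal panel 17/36 = 47.2%, the 2025 panel 18/50 = 36.0% → the internal panel
Applied research: the internal panel 50/135 = 37.0%, the 2025 panel 3/15 = 20.0% → the internal panel
Basic research: the internal panel 7/9 = 77.8%, the 2025 panel 95/161 = 59.0% → the internal panel
Overall: the internal panel 74/180 = 41.1%, the 2025 panel 116/226 = 51.3% → the 2025 panel
The internal panel wins each proposal group but the 2025 panel wins overall — the comparison reverses. The internal panel's proposals skew toward applied research, which has a lower base rate.

No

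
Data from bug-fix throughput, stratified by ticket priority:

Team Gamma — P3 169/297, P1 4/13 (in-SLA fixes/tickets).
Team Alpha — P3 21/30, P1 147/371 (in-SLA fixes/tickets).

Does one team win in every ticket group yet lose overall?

Yes

P3: Team Gamma 169/297 = 56.9%, Team Alpha 21/30 = 70.0% → Team Alpha
P1: Team Gamma 4/13 = 30.8%, Team Alpha 147/371 = 39.6% → Team Alpha
Overall: Team Gamma 173/310 = 55.8%, Team Alpha 168/401 = 41.9% → Team Gamma
Team Alpha wins each ticket group but Team Gamma wins overall — the comparison reverses. Team Alpha's tickets skew toward P1, which has a lower base rate.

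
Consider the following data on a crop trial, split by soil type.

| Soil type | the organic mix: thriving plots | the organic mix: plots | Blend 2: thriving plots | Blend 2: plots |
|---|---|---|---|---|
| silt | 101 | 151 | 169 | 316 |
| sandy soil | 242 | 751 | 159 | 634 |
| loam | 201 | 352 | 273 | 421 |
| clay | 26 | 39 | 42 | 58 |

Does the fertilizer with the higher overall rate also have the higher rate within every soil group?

Silt: the organic mix 101/151 = 66.9%, Blend 2 169/316 = 53.5% → the organic mix
Sandy soil: the organic mix 242/751 = 32.2%, Blend 2 159/634 = 25.1% → the organic mix
Loam: the organic mix 201/352 = 57.1%, Blend 2 273/421 = 64.8% → Blend 2
Clay: the organic mix 26/39 = 66.7%, Blend 2 42/58 = 72.4% → Blend 2
Overall: the organic mix 570/1293 = 44.1%, Blend 2 643/1429 = 45.0% → Blend 2
Neither sweeps: the organic mix wins 2 of 4 groups, Blend 2 wins 2. Blend 2 wins overall but not every group — no Simpson reversal.

No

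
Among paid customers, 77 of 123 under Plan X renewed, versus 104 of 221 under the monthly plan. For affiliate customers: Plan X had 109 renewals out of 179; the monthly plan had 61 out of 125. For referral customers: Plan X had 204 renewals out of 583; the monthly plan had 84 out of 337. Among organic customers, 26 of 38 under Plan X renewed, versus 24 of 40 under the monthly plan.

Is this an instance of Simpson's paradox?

Paid: Plan X 77/123 = 62.6%, the monthly plan 104/221 = 47.1% → Plan X
Affiliate: Plan X 109/179 = 60.9%, the monthly plan 61/125 = 48.8% → Plan X
Referral: Plan X 204/583 = 35.0%, the monthly plan 84/337 = 24.9% → Plan X
Organic: Plan X 26/38 = 68.4%, the monthly plan 24/40 = 60.0% → Plan X
Overall: Plan X 416/923 = 45.1%, the monthly plan 273/723 = 37.8% → Plan X
Plan X wins overall and in every signup group — no reversal.

No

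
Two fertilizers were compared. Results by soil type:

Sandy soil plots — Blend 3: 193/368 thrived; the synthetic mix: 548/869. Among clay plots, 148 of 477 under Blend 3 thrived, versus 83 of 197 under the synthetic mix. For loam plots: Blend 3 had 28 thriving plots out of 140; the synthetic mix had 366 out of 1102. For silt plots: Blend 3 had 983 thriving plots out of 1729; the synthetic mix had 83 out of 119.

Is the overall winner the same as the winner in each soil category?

No

Sandy soil: Blend 3 193/368 = 52.4%, the synthetic mix 548/869 = 63.1% → the synthetic mix
Clay: Blend 3 148/477 = 31.0%, the synthetic mix 83/197 = 42.1% → the synthetic mix
Loam: Blend 3 28/140 = 20.0%, the synthetic mix 366/1102 = 33.2% → the synthetic mix
Silt: Blend 3 983/1729 = 56.9%, the synthetic mix 83/119 = 69.7% → the synthetic mix
Overall: Blend 3 1352/2714 = 49.8%, the synthetic mix 1080/2287 = 47.2% → Blend 3
The synthetic mix wins each soil group but Blend 3 wins overall — the comparison reverses. The synthetic mix's plots skew toward loam, which has a lower base rate.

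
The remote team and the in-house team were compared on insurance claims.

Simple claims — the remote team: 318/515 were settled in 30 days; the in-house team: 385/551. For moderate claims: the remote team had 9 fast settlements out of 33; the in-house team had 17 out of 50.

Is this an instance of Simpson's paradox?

No

Simple: the remote team 318/515 = 61.7%, the in-house team 385/551 = 69.9% → the in-house team
Moderate: the remote team 9/33 = 27.3%, the in-house team 17/50 = 34.0% → the in-house team
Overall: the remote team 327/548 = 59.7%, the in-house team 402/601 = 66.9% → the in-house team
The in-house team wins overall and in every claim group — no reversal.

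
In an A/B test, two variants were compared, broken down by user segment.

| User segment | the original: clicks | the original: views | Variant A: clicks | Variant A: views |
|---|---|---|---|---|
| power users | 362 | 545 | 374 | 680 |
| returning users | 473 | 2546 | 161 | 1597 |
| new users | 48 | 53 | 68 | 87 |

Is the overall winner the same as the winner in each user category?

Power users: the original 362/545 = 66.4%, Variant A 374/680 = 55.0% → the original
Returning users: the original 473/2546 = 18.6%, Variant A 161/1597 = 10.1% → the original
New users: the original 48/53 = 90.6%, Variant A 68/87 = 78.2% → the original
Overall: the original 883/3144 = 28.1%, Variant A 603/2364 = 25.5% → the original
The original wins overall and in every user group — no reversal.

Yes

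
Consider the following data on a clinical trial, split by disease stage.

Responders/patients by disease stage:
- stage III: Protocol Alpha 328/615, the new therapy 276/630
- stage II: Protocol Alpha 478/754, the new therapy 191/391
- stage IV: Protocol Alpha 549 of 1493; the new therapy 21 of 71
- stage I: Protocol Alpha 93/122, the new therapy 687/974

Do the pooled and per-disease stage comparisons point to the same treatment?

No

Stage III: Protocol Alpha 328/615 = 53.3%, the new therapy 276/630 = 43.8% → Protocol Alpha
Stage II: Protocol Alpha 478/754 = 63.4%, the new therapy 191/391 = 48.8% → Protocol Alpha
Stage IV: Protocol Alpha 549/1493 = 36.8%, the new therapy 21/71 = 29.6% → Protocol Alpha
Stage I: Protocol Alpha 93/122 = 76.2%, the new therapy 687/974 = 70.5% → Protocol Alpha
Overall: Protocol Alpha 1448/2984 = 48.5%, the new therapy 1175/2066 = 56.9% → the new therapy
Protocol Alpha wins each disease group but the new therapy wins overall — the comparison reverses. Protocol Alpha's patients skew toward stage IV, which has a lower base rate.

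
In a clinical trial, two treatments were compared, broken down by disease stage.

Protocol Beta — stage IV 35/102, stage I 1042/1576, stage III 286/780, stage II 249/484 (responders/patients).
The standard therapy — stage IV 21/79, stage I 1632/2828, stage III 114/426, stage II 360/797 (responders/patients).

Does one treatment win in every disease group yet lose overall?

Stage IV: Protocol Beta 35/102 = 34.3%, the standard therapy 21/79 = 26.6% → Protocol Beta
Stage I: Protocol Beta 1042/1576 = 66.1%, the standard therapy 1632/2828 = 57.7% → Protocol Beta
Stage III: Protocol Beta 286/780 = 36.7%, the standard therapy 114/426 = 26.8% → Protocol Beta
Stage II: Protocol Beta 249/484 = 51.4%, the standard therapy 360/797 = 45.2% → Protocol Beta
Overall: Protocol Beta 1612/2942 = 54.8%, the standard therapy 2127/4130 = 51.5% → Protocol Beta
Protocol Beta wins overall and in every disease group — no reversal.

No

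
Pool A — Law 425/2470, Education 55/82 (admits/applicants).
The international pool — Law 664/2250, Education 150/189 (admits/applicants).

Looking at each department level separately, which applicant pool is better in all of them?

the international pool

Law: Pool A 425/2470 = 17.2%, the international pool 664/2250 = 29.5% → the international pool
Education: Pool A 55/82 = 67.1%, the international pool 150/189 = 79.4% → the international pool
The international pool has the higher rate in both groups.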